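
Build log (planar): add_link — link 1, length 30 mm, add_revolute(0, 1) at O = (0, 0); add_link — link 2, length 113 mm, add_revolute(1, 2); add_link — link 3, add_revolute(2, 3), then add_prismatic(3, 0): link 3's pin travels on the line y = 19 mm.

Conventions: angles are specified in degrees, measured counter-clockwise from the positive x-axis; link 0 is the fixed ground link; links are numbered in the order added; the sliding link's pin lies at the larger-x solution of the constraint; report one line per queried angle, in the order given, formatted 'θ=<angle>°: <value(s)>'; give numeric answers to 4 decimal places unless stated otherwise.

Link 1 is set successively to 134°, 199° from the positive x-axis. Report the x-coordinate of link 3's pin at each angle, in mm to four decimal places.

geometry: r = 30 mm, L = 113 mm, e = 19 mm
θ=134°: crank pin P = (r cos θ, r sin θ) = (-20.839751, 21.580194)
θ=134°: h = r sin θ − e = 21.580194 − 19 = 2.580194
θ=134°: x = r cos θ + √(L² − h²) = -20.839751 + 112.970539 = 92.130788
θ=199°: crank pin P = (r cos θ, r sin θ) = (-28.365557, -9.767045)
θ=199°: h = r sin θ − e = -9.767045 − 19 = -28.767045
θ=199°: x = r cos θ + √(L² − h²) = -28.365557 + 109.276974 = 80.911417

θ=134°: 92.1308
θ=199°: 80.9114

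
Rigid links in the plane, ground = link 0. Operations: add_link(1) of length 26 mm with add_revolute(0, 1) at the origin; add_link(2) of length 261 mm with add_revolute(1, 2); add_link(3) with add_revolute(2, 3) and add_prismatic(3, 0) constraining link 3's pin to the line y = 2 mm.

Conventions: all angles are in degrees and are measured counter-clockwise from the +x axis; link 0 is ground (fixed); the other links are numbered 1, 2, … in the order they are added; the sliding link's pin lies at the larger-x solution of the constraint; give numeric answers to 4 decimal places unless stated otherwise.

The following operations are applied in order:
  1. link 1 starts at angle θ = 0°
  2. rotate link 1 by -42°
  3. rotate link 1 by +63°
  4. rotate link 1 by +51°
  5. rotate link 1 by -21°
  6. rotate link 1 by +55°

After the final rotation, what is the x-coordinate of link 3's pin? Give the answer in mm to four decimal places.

geometry: r = 26 mm, L = 261 mm, e = 2 mm; θ starts at 0°
rotate link 1 by -42°: θ ← 0° -42° = -42°
rotate link 1 by +63°: θ ← -42° +63° = 21°
rotate link 1 by +51°: θ ← 21° +51° = 72°
rotate link 1 by -21°: θ ← 72° -21° = 51°
rotate link 1 by +55°: θ ← 51° +55° = 106°
crank pin P = (r cos θ, r sin θ) = (-7.166571, 24.992804)
h = r sin θ − e = 24.992804 − 2 = 22.992804
x = r cos θ + √(L² − h²) = -7.166571 + 259.985251 = 252.818680

252.8187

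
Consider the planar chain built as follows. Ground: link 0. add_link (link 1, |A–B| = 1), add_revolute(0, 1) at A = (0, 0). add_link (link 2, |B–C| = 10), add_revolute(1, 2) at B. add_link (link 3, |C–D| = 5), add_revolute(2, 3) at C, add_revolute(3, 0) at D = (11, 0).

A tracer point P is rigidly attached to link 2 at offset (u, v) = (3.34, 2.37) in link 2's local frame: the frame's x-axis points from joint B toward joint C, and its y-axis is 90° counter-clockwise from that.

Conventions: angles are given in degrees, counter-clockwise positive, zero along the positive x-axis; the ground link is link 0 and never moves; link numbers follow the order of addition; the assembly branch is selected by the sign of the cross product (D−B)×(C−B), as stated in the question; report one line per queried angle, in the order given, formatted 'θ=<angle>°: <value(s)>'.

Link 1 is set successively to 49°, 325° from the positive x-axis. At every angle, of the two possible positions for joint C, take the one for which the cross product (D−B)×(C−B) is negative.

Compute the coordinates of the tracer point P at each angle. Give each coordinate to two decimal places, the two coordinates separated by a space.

A=(0,0), D=(11.00,0)
θ=49°: B = A + 1.00·(cos49°, sin49°) = (0.6561, 0.7547)
θ=49°: |BD| = 10.3714
θ=49°: circle(B,10.00) ∩ circle(D,5.00): a=8.8014, h=4.7471
θ=49°:   candidates: C₊=(9.7796,4.8488) cross=49.234; C₋=(9.0887,-4.6203) cross=-49.234
θ=49°:   branch - wants cross < 0 → take C=(9.0887,-4.6203) (cross=-49.234)
θ=49°: ex = (C−B)/|BC| = (0.8433,-0.5375); ey = (0.5375,0.8433)
θ=49°: P = B + 3.34·ex + 2.37·ey = (4.7464,0.9580)
θ=325°: B = A + 1.00·(cos325°, sin325°) = (0.8192, -0.5736)
θ=325°: |BD| = 10.1970
θ=325°: circle(B,10.00) ∩ circle(D,5.00): a=8.7761, h=4.7938
θ=325°:   candidates: C₊=(9.3117,4.7063) cross=48.883; C₋=(9.8510,-4.8662) cross=-48.883
θ=325°:   branch - wants cross < 0 → take C=(9.8510,-4.8662) (cross=-48.883)
θ=325°: ex = (C−B)/|BC| = (0.9032,-0.4293); ey = (0.4293,0.9032)
θ=325°: P = B + 3.34·ex + 2.37·ey = (4.8531,0.1332)

θ=49°: 4.75 0.96
θ=325°: 4.85 0.13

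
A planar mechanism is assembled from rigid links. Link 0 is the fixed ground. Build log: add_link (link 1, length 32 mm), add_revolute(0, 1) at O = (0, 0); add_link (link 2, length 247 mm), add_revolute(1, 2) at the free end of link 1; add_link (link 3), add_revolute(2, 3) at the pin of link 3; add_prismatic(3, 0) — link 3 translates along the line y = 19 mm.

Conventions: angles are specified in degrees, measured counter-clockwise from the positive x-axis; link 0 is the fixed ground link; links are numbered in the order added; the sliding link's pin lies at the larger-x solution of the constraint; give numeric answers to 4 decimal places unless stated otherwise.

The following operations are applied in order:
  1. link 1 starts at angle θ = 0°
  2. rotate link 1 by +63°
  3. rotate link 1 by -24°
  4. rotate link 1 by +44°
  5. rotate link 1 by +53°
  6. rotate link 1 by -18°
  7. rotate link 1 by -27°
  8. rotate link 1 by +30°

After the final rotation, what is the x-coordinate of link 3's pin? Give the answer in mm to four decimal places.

geometry: r = 32 mm, L = 247 mm, e = 19 mm; θ starts at 0°
rotate link 1 by +63°: θ ← 0° +63° = 63°
rotate link 1 by -24°: θ ← 63° -24° = 39°
rotate link 1 by +44°: θ ← 39° +44° = 83°
rotate link 1 by +53°: θ ← 83° +53° = 136°
rotate link 1 by -18°: θ ← 136° -18° = 118°
rotate link 1 by -27°: θ ← 118° -27° = 91°
rotate link 1 by +30°: θ ← 91° +30° = 121°
crank pin P = (r cos θ, r sin θ) = (-16.481218, 27.429354)
h = r sin θ − e = 27.429354 − 19 = 8.429354
x = r cos θ + √(L² − h²) = -16.481218 + 246.856124 = 230.374906

230.3749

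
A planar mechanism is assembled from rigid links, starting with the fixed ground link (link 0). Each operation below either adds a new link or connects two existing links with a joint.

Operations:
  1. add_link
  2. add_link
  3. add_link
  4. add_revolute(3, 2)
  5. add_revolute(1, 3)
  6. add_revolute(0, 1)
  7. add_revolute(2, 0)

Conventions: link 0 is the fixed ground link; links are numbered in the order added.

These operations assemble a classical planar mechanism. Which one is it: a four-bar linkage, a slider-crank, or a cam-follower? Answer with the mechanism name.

links: 4 (incl. ground); joints: 4 revolute, 0 prismatic, 0 higher (cam) pair, forming one closed loop
4 links in a single 4R loop → four-bar linkage

four-bar linkage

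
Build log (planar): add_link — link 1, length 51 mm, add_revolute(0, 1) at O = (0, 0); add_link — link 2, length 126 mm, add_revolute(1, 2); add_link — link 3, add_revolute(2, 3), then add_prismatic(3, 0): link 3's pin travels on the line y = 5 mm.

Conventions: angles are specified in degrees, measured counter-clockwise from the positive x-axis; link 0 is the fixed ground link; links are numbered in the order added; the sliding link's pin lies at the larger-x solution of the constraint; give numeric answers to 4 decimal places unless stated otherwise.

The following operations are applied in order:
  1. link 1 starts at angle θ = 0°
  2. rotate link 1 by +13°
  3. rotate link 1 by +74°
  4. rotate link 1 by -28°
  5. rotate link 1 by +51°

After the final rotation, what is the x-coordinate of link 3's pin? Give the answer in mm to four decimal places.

geometry: r = 51 mm, L = 126 mm, e = 5 mm; θ starts at 0°
rotate link 1 by +13°: θ ← 0° +13° = 13°
rotate link 1 by +74°: θ ← 13° +74° = 87°
rotate link 1 by -28°: θ ← 87° -28° = 59°
rotate link 1 by +51°: θ ← 59° +51° = 110°
crank pin P = (r cos θ, r sin θ) = (-17.443027, 47.924324)
h = r sin θ − e = 47.924324 − 5 = 42.924324
x = r cos θ + √(L² − h²) = -17.443027 + 118.463085 = 101.020057

101.0201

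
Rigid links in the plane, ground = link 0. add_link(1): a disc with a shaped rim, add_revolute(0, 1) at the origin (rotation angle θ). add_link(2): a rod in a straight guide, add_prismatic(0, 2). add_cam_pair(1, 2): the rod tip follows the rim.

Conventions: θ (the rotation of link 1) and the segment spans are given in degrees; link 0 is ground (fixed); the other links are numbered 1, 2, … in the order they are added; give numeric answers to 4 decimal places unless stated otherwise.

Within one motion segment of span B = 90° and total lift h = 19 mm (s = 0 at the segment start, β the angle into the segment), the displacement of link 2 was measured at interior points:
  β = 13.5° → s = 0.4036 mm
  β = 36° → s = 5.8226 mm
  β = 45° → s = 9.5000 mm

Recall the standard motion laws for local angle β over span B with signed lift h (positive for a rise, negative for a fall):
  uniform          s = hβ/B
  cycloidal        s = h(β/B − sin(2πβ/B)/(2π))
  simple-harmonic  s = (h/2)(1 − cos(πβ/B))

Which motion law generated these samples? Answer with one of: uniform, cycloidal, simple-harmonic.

candidates at β/B = r: uniform s = h·r (linear in β); cycloidal s = h·(r − sin(2πr)/(2π)); simple-harmonic s = (h/2)(1 − cos(πr))
β=13.5°: printed 0.4036 | uniform 2.8500, cycloidal 0.4036, simple-harmonic 1.0354
β=36°: printed 5.8226 | uniform 7.6000, cycloidal 5.8226, simple-harmonic 6.5643
β=45°: printed 9.5000 | uniform 9.5000, cycloidal 9.5000, simple-harmonic 9.5000
only one law matches every sample → cycloidal

cycloidal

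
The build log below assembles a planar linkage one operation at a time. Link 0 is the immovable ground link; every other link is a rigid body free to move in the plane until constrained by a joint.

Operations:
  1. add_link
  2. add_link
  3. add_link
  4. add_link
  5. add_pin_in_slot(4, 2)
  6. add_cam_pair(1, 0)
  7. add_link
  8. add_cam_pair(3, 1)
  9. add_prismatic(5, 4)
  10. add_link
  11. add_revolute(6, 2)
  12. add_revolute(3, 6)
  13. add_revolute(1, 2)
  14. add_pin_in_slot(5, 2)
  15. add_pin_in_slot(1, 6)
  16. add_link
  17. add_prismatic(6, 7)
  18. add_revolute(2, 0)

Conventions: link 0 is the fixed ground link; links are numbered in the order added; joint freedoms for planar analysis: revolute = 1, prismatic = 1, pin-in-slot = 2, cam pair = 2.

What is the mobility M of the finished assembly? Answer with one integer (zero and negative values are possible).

L=1 J1=0 J2=0
add link → L=2 J1=0 J2=0
add link → L=3 J1=0 J2=0
add link → L=4 J1=0 J2=0
add link → L=5 J1=0 J2=0
PS@4,2 dof=2 J2 → L=5 J1=0 J2=1
C@1,0 dof=2 J2 → L=5 J1=0 J2=2
add link → L=6 J1=0 J2=2
C@3,1 dof=2 J2 → L=6 J1=0 J2=3
P@5,4 dof=1 J1 → L=6 J1=1 J2=3
add link → L=7 J1=1 J2=3
R@6,2 dof=1 J1 → L=7 J1=2 J2=3
R@3,6 dof=1 J1 → L=7 J1=3 J2=3
R@1,2 dof=1 J1 → L=7 J1=4 J2=3
PS@5,2 dof=2 J2 → L=7 J1=4 J2=4
PS@1,6 dof=2 J2 → L=7 J1=4 J2=5
add link → L=8 J1=4 J2=5
P@6,7 dof=1 J1 → L=8 J1=5 J2=5
R@2,0 dof=1 J1 → L=8 J1=6 J2=5
M=3(L−1)−2J1−J2=3·7−2·6−5=4

M = 4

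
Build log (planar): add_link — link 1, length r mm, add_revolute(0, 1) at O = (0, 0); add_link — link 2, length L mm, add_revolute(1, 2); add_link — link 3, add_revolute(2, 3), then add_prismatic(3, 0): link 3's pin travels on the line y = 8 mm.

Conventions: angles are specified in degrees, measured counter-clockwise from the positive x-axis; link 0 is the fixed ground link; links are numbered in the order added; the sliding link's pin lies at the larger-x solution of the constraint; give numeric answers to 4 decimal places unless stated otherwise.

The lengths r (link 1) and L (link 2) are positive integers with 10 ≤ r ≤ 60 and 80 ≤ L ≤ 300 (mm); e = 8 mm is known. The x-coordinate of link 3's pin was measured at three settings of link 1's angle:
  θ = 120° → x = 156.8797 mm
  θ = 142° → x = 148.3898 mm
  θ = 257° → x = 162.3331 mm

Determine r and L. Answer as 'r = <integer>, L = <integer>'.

constraint per measurement: (x − r cos θ)² + (r sin θ − e)² = L²
subtracting the θ₁ and θ₂ equations cancels the r² and L² terms:
r = (x₁² − x₂²) / (2[(x₁cos θ₁ + e sin θ₁) − (x₂cos θ₂ + e sin θ₂)]) = 31.9997 → r = 32
L² = (x₁ − r cos θ₁)² + (r sin θ₁ − e)² = 30275.9857 → L = 174.0000 → L = 174
check at θ₃=257°: x = 162.3331 (printed 162.3331) ✓

r = 32, L = 174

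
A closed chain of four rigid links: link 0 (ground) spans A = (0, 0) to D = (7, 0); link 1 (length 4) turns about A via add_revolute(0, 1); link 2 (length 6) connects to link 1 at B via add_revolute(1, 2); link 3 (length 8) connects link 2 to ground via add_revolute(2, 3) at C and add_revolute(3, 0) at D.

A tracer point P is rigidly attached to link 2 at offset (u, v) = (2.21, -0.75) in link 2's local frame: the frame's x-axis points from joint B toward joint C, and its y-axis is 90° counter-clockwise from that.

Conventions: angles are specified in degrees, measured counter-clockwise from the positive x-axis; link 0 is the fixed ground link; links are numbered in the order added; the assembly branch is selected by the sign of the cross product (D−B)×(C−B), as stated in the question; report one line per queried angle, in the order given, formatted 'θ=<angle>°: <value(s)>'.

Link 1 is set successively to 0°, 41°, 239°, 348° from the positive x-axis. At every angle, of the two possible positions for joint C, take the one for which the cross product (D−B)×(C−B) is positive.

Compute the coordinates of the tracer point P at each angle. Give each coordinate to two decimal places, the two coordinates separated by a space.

A=(0,0), D=(7.00,0)
θ=0°: B = A + 4.00·(cos0°, sin0°) = (4.0000, 0.0000)
θ=0°: |BD| = 3.0000
θ=0°: circle(B,6.00) ∩ circle(D,8.00): a=-3.1667, h=5.0963
θ=0°:   candidates: C₊=(0.8333,5.0963) cross=15.289; C₋=(0.8333,-5.0963) cross=-15.289
θ=0°:   branch + wants cross > 0 → take C=(0.8333,5.0963) (cross=15.289)
θ=0°: ex = (C−B)/|BC| = (-0.5278,0.8494); ey = (-0.8494,-0.5278)
θ=0°: P = B + 2.21·ex + -0.75·ey = (3.4706,2.2730)
θ=41°: B = A + 4.00·(cos41°, sin41°) = (3.0188, 2.6242)
θ=41°: |BD| = 4.7683
θ=41°: circle(B,6.00) ∩ circle(D,8.00): a=-0.5520, h=5.9746
θ=41°:   candidates: C₊=(5.8461,7.9163) cross=28.488; C₋=(-0.7301,-2.0603) cross=-28.488
θ=41°:   branch + wants cross > 0 → take C=(5.8461,7.9163) (cross=28.488)
θ=41°: ex = (C−B)/|BC| = (0.4712,0.8820); ey = (-0.8820,0.4712)
θ=41°: P = B + 2.21·ex + -0.75·ey = (4.7217,4.2201)
θ=239°: B = A + 4.00·(cos239°, sin239°) = (-2.0602, -3.4287)
θ=239°: |BD| = 9.6872
θ=239°: circle(B,6.00) ∩ circle(D,8.00): a=3.3984, h=4.9448
θ=239°:   candidates: C₊=(-0.6319,2.3989) cross=47.901; C₋=(2.8684,-6.8505) cross=-47.901
θ=239°:   branch + wants cross > 0 → take C=(-0.6319,2.3989) (cross=47.901)
θ=239°: ex = (C−B)/|BC| = (0.2380,0.9713); ey = (-0.9713,0.2380)
θ=239°: P = B + 2.21·ex + -0.75·ey = (-0.8056,-1.4607)
θ=348°: B = A + 4.00·(cos348°, sin348°) = (3.9126, -0.8316)
θ=348°: |BD| = 3.1975
θ=348°: circle(B,6.00) ∩ circle(D,8.00): a=-2.7798, h=5.3172
θ=348°:   candidates: C₊=(-0.1545,3.5796) cross=17.002; C₋=(2.6115,-6.6889) cross=-17.002
θ=348°:   branch + wants cross > 0 → take C=(-0.1545,3.5796) (cross=17.002)
θ=348°: ex = (C−B)/|BC| = (-0.6778,0.7352); ey = (-0.7352,-0.6778)
θ=348°: P = B + 2.21·ex + -0.75·ey = (2.9660,1.3015)

θ=0°: 3.47 2.27
θ=41°: 4.72 4.22
θ=239°: -0.81 -1.46
θ=348°: 2.97 1.30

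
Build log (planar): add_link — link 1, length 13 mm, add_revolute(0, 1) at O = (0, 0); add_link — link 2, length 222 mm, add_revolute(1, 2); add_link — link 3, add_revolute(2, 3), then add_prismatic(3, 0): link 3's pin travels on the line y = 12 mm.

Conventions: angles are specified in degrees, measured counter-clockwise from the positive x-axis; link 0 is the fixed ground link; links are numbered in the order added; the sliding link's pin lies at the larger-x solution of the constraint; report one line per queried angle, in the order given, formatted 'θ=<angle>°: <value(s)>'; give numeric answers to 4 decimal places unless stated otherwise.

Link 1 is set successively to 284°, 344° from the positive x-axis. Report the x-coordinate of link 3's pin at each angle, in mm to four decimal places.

geometry: r = 13 mm, L = 222 mm, e = 12 mm
θ=284°: crank pin P = (r cos θ, r sin θ) = (3.144985, -12.613844)
θ=284°: h = r sin θ − e = -12.613844 − 12 = -24.613844
θ=284°: x = r cos θ + √(L² − h²) = 3.144985 + 220.631273 = 223.776258
θ=344°: crank pin P = (r cos θ, r sin θ) = (12.496402, -3.583286)
θ=344°: h = r sin θ − e = -3.583286 − 12 = -15.583286
θ=344°: x = r cos θ + √(L² − h²) = 12.496402 + 221.452390 = 233.948792

θ=284°: 223.7763
θ=344°: 233.9488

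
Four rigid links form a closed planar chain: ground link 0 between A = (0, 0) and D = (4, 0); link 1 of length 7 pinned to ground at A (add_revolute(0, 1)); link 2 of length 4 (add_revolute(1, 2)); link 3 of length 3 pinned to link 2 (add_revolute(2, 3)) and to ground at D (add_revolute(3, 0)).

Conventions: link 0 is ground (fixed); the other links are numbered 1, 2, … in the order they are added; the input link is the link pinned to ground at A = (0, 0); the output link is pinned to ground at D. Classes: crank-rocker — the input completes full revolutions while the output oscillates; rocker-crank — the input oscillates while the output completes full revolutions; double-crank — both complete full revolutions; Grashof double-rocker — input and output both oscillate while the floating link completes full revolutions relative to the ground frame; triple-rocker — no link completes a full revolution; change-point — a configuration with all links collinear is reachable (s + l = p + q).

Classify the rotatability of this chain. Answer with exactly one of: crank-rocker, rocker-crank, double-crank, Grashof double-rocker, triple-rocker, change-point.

lengths: ground=4, input=7, coupler=4, output=3
sorted: s=3 (shortest), l=7 (longest), p+q=8
s + l = 10 vs p + q = 8
s + l > p + q → non-Grashof → no link fully rotates → triple-rocker

triple-rocker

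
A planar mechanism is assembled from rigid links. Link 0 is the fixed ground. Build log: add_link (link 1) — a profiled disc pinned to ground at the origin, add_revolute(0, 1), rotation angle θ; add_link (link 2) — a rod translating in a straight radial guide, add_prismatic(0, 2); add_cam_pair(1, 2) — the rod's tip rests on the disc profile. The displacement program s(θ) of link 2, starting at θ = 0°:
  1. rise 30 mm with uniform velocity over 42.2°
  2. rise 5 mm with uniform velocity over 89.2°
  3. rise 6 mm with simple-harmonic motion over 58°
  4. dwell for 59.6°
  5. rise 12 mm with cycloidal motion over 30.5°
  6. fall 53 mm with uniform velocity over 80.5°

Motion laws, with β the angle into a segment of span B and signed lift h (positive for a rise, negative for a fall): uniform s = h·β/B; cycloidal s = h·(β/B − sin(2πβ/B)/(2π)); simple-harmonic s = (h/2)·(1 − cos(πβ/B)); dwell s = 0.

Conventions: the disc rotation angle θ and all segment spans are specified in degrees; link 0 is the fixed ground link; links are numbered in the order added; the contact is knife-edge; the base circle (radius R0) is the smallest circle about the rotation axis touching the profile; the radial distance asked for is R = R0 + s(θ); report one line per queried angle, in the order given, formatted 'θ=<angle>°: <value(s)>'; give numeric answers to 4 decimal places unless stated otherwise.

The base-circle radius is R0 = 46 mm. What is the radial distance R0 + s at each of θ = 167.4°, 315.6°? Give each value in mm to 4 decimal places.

seg 1 [0°–42.2°] uniform, h=30: full span → s += 30 → s = 30.0000
seg 2 [42.2°–131.4°] uniform, h=5: full span → s += 5 → s = 35.0000
seg 3 [131.4°–189.4°] simple-harmonic, h=6: θ=167.4° here. β=36, B=58. 6/2·(1 − cos(π·0.6207)) = 4.1104 → s = 39.1104
seg 3 [131.4°–189.4°] simple-harmonic, h=6: full span → s += 6 → s = 41.0000
seg 4 [189.4°–249°] dwell: s stays 41.0000
seg 5 [249°–279.5°] cycloidal, h=12: full span → s += 12 → s = 53.0000
seg 6 [279.5°–360°] uniform, h=-53: θ=315.6° here. β=36.1, B=80.5. -53·36.1/80.5 = -23.7677 → s = 29.2323
θ=167.4°: R = R0 + s = 46 + 39.1104 = 85.1104
θ=315.6°: R = R0 + s = 46 + 29.2323 = 75.2323

θ=167.4°: 85.1104
θ=315.6°: 75.2323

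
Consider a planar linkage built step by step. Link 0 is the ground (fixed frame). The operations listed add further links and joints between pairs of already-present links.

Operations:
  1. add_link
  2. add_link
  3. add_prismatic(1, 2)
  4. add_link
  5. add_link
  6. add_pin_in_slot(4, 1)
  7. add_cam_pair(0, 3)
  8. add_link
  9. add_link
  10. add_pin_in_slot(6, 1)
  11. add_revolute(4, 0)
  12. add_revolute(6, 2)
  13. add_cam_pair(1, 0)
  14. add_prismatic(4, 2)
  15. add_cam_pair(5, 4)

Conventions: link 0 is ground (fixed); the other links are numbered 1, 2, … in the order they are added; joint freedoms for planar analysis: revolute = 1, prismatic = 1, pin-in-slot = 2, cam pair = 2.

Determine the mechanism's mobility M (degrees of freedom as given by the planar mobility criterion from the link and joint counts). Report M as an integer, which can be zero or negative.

L=1 J1=0 J2=0
add link → L=2 J1=0 J2=0
add link → L=3 J1=0 J2=0
P@1,2 dof=1 J1 → L=3 J1=1 J2=0
add link → L=4 J1=1 J2=0
add link → L=5 J1=1 J2=0
PS@4,1 dof=2 J2 → L=5 J1=1 J2=1
C@0,3 dof=2 J2 → L=5 J1=1 J2=2
add link → L=6 J1=1 J2=2
add link → L=7 J1=1 J2=2
PS@6,1 dof=2 J2 → L=7 J1=1 J2=3
R@4,0 dof=1 J1 → L=7 J1=2 J2=3
R@6,2 dof=1 J1 → L=7 J1=3 J2=3
C@1,0 dof=2 J2 → L=7 J1=3 J2=4
P@4,2 dof=1 J1 → L=7 J1=4 J2=4
C@5,4 dof=2 J2 → L=7 J1=4 J2=5
M=3(L−1)−2J1−J2=3·6−2·4−5=5

M = 5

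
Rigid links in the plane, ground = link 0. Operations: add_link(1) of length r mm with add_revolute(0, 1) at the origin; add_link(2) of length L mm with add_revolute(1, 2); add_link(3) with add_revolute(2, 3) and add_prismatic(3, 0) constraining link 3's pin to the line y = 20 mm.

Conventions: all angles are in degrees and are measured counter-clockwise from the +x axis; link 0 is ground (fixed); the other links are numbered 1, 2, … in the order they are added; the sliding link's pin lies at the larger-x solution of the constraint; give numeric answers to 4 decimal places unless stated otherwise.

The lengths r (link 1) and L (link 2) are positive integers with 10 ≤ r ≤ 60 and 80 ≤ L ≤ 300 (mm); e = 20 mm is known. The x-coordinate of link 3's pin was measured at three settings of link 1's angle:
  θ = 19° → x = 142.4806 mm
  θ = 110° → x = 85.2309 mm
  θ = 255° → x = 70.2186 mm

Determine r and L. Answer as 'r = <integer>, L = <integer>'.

constraint per measurement: (x − r cos θ)² + (r sin θ − e)² = L²
subtracting the θ₁ and θ₂ equations cancels the r² and L² terms:
r = (x₁² − x₂²) / (2[(x₁cos θ₁ + e sin θ₁) − (x₂cos θ₂ + e sin θ₂)]) = 43.0000 → r = 43
L² = (x₁ − r cos θ₁)² + (r sin θ₁ − e)² = 10403.9915 → L = 102.0000 → L = 102
check at θ₃=255°: x = 70.2186 (printed 70.2186) ✓

r = 43, L = 102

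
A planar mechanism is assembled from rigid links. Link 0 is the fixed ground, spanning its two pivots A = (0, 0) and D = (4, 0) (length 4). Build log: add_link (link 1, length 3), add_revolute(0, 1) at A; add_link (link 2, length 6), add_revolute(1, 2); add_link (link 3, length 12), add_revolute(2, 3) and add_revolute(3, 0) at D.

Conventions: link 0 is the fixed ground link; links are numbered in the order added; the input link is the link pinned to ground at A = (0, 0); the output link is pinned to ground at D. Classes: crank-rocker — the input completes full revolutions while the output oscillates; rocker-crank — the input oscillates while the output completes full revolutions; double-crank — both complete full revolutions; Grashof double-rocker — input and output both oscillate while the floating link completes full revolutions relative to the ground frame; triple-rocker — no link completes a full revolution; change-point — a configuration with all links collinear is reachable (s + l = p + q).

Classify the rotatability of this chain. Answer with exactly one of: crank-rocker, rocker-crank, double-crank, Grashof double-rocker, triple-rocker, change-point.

lengths: ground=4, input=3, coupler=6, output=12
sorted: s=3 (shortest), l=12 (longest), p+q=10
s + l = 15 vs p + q = 10
s + l > p + q → non-Grashof → no link fully rotates → triple-rocker

triple-rocker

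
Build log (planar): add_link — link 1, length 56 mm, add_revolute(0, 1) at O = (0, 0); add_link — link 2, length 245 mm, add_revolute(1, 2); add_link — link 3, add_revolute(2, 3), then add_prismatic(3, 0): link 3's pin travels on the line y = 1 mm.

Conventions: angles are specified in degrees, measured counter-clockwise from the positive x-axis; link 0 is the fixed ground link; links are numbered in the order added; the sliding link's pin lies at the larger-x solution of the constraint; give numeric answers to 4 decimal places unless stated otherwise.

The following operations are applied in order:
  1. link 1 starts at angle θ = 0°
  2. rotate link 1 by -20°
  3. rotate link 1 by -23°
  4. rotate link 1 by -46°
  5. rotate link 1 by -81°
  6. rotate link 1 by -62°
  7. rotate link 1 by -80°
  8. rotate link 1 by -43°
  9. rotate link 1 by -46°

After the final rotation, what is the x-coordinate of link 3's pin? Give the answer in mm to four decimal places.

geometry: r = 56 mm, L = 245 mm, e = 1 mm; θ starts at 0°
rotate link 1 by -20°: θ ← 0° -20° = -20°
rotate link 1 by -23°: θ ← -20° -23° = -43°
rotate link 1 by -46°: θ ← -43° -46° = -89°
rotate link 1 by -81°: θ ← -89° -81° = -170°
rotate link 1 by -62°: θ ← -170° -62° = -232°
rotate link 1 by -80°: θ ← -232° -80° = -312°
rotate link 1 by -43°: θ ← -312° -43° = -355°
rotate link 1 by -46°: θ ← -355° -46° = -401°
crank pin P = (r cos θ, r sin θ) = (42.263736, -36.739306)
h = r sin θ − e = -36.739306 − 1 = -37.739306
x = r cos θ + √(L² − h²) = 42.263736 + 242.075907 = 284.339644

284.3396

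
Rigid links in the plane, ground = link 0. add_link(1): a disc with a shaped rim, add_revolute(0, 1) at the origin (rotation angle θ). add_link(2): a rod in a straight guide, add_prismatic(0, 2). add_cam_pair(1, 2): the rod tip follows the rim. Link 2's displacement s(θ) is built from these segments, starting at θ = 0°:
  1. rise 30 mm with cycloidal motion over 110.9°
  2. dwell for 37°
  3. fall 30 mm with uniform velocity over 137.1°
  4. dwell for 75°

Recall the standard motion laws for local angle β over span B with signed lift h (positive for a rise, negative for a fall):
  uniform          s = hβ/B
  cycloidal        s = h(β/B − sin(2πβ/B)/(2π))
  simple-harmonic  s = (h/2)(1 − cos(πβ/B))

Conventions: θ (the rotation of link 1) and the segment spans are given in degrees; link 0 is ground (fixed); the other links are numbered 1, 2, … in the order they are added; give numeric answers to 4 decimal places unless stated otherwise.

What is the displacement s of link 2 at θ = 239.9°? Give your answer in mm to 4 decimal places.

segment 1 (0° to 110.9°, cycloidal, h = 30) is passed completely: s = 0.0000 + (30) = 30.0000
segment 2 (110.9° to 147.9°, dwell): s unchanged at 30.0000
θ = 239.9° falls in segment 3 (147.9° to 285°, uniform, h = -30): β = 239.9 − 147.9 = 92°, B = 137.1°; Δs = -30·92/137.1 = -20.1313; s = 30.0000 − 20.1313 = 9.8687

9.8687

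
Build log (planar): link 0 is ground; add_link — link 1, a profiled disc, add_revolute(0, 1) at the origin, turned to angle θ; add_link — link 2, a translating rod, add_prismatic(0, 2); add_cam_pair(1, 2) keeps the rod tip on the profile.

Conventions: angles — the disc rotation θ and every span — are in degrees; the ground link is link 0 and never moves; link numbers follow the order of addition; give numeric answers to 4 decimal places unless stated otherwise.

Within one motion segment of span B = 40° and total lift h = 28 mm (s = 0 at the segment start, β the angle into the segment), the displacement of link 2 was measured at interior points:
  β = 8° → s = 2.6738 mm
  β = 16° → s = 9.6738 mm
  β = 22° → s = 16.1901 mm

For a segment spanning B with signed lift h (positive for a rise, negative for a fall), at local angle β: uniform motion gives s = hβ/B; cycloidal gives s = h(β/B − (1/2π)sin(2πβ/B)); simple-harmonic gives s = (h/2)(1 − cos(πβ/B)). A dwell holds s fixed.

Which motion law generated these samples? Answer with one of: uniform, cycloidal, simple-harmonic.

candidates at β/B = r: uniform s = h·r (linear in β); cycloidal s = h·(r − sin(2πr)/(2π)); simple-harmonic s = (h/2)(1 − cos(πr))
β=8°: printed 2.6738 | uniform 5.6000, cycloidal 1.3618, simple-harmonic 2.6738
β=16°: printed 9.6738 | uniform 11.2000, cycloidal 8.5806, simple-harmonic 9.6738
β=22°: printed 16.1901 | uniform 15.4000, cycloidal 16.7771, simple-harmonic 16.1901
only one law matches every sample → simple-harmonic

simple-harmonic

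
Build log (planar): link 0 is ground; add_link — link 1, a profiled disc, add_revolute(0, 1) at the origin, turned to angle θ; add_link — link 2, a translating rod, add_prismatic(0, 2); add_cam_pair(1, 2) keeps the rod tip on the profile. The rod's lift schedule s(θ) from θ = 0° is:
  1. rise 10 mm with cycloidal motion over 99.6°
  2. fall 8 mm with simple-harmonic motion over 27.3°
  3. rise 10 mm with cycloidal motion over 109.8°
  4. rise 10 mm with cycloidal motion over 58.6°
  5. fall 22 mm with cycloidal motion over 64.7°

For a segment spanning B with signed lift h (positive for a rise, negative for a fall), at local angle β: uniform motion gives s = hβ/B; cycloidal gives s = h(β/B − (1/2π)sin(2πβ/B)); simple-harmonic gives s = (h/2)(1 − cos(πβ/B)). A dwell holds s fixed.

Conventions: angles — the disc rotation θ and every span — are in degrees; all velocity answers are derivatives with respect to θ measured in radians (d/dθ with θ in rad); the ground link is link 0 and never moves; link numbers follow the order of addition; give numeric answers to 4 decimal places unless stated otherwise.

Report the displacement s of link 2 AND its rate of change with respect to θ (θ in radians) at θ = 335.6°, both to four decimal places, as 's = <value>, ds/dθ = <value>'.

seg 1 [0°–99.6°] cycloidal, h=10: full span → s += 10 → s = 10.0000
seg 2 [99.6°–126.9°] simple-harmonic, h=-8: full span → s += -8 → s = 2.0000
seg 3 [126.9°–236.7°] cycloidal, h=10: full span → s += 10 → s = 12.0000
seg 4 [236.7°–295.3°] cycloidal, h=10: full span → s += 10 → s = 22.0000
seg 5 [295.3°–360°] cycloidal, h=-22: θ=335.6° here. β=40.3, B=64.7. -22·(0.6229 − sin(2π·0.6229)/(2π)) = -16.1458 → s = 5.8542
velocity in seg [295.3°–360°] (cycloidal), θ in radians: β = 40.3° = 0.7034 rad, B = 64.7° = 1.1292 rad; ds/dθ = (h/B)(1 − cos(2πβ/B)) = ((-22)/1.1292)(1 − cos(2π·0.6229)) = -33.441146 mm/rad

s = 5.8542, ds/dθ = -33.4411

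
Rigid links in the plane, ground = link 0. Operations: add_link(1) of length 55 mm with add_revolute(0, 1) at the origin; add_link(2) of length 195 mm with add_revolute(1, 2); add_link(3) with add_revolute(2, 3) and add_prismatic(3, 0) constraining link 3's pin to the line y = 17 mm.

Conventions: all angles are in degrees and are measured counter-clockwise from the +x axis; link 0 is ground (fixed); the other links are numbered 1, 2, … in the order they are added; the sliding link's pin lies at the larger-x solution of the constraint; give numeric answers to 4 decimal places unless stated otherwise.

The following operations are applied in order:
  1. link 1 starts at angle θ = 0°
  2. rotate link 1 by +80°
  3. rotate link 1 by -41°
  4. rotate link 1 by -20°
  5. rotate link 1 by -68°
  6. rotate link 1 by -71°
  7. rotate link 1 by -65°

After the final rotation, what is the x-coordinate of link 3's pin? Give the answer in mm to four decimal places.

geometry: r = 55 mm, L = 195 mm, e = 17 mm; θ starts at 0°
rotate link 1 by +80°: θ ← 0° +80° = 80°
rotate link 1 by -41°: θ ← 80° -41° = 39°
rotate link 1 by -20°: θ ← 39° -20° = 19°
rotate link 1 by -68°: θ ← 19° -68° = -49°
rotate link 1 by -71°: θ ← -49° -71° = -120°
rotate link 1 by -65°: θ ← -120° -65° = -185°
crank pin P = (r cos θ, r sin θ) = (-54.790708, 4.793566)
h = r sin θ − e = 4.793566 − 17 = -12.206434
x = r cos θ + √(L² − h²) = -54.790708 + 194.617581 = 139.826873

139.8269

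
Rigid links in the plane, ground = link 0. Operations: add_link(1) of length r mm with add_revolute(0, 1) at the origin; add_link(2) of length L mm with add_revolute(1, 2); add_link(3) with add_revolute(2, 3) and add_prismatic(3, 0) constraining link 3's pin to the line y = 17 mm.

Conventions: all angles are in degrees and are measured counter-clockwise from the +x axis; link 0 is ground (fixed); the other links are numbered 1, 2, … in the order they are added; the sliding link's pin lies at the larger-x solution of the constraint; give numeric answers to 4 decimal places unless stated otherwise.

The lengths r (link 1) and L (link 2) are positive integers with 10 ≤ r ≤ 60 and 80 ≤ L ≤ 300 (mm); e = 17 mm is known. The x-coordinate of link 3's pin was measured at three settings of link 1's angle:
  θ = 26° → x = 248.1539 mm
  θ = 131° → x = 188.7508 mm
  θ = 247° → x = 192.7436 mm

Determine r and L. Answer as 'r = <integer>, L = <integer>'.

constraint per measurement: (x − r cos θ)² + (r sin θ − e)² = L²
subtracting the θ₁ and θ₂ equations cancels the r² and L² terms:
r = (x₁² − x₂²) / (2[(x₁cos θ₁ + e sin θ₁) − (x₂cos θ₂ + e sin θ₂)]) = 38.0000 → r = 38
L² = (x₁ − r cos θ₁)² + (r sin θ₁ − e)² = 45795.9997 → L = 214.0000 → L = 214
check at θ₃=247°: x = 192.7436 (printed 192.7436) ✓

r = 38, L = 214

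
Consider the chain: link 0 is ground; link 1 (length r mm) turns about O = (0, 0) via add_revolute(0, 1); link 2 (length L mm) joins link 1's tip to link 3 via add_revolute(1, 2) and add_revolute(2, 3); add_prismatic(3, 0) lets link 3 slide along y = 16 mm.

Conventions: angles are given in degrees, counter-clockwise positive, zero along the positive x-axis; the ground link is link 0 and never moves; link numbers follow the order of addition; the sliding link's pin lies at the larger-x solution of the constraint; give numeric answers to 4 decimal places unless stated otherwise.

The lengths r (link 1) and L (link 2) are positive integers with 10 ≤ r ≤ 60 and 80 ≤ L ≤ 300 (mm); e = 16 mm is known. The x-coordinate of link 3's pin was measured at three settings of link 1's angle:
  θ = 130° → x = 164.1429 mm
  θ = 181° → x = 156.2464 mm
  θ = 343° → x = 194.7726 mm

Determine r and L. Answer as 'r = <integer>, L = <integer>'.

constraint per measurement: (x − r cos θ)² + (r sin θ − e)² = L²
subtracting the θ₁ and θ₂ equations cancels the r² and L² terms:
r = (x₁² − x₂²) / (2[(x₁cos θ₁ + e sin θ₁) − (x₂cos θ₂ + e sin θ₂)]) = 19.9998 → r = 20
L² = (x₁ − r cos θ₁)² + (r sin θ₁ − e)² = 31328.9841 → L = 177.0000 → L = 177
check at θ₃=343°: x = 194.7726 (printed 194.7726) ✓

r = 20, L = 177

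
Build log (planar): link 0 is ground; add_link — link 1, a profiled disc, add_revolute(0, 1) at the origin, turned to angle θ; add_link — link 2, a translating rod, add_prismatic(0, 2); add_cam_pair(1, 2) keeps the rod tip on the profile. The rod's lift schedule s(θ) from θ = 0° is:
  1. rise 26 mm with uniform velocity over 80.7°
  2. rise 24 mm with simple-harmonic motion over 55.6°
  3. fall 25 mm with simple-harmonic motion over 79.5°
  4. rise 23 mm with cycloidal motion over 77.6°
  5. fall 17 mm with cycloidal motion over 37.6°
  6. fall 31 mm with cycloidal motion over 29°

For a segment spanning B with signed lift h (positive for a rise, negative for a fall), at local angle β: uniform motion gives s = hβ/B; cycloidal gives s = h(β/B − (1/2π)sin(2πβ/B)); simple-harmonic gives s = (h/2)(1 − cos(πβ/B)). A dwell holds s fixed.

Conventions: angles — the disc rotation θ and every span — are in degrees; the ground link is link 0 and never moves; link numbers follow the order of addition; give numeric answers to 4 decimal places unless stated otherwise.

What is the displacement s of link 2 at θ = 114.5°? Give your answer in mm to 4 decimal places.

seg 1 [0°–80.7°] uniform, h=26: full span → s += 26 → s = 26.0000
seg 2 [80.7°–136.3°] simple-harmonic, h=24: θ=114.5° here. β=33.8, B=55.6. 24/2·(1 − cos(π·0.6079)) = 15.9908 → s = 41.9908

41.9908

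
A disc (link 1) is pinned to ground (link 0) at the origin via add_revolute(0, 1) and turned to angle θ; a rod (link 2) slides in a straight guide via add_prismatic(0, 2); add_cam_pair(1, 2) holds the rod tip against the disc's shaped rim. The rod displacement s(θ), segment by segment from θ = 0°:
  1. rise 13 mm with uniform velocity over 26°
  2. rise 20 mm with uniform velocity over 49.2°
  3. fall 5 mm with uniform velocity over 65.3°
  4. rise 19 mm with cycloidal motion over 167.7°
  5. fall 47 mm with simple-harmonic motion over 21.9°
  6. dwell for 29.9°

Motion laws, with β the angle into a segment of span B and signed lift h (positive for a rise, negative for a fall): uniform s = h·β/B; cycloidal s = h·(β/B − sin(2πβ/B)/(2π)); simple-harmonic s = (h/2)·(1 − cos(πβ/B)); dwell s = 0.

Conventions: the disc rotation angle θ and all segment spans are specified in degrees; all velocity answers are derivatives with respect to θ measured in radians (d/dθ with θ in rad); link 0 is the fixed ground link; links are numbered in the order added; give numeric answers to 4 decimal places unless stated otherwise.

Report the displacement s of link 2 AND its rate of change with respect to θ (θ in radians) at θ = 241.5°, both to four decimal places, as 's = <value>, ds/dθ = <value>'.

segment 1 (0° to 26°, uniform, h = 13) is passed completely: s = 0.0000 + (13) = 13.0000
segment 2 (26° to 75.2°, uniform, h = 20) is passed completely: s = 13.0000 + (20) = 33.0000
segment 3 (75.2° to 140.5°, uniform, h = -5) is passed completely: s = 33.0000 + (-5) = 28.0000
θ = 241.5° falls in segment 4 (140.5° to 308.2°, cycloidal, h = 19): β = 241.5 − 140.5 = 101°, B = 167.7°; Δs = 19·(0.6023 − sin(2π·0.6023)/(2π)) = 13.2551; s = 28.0000 + 13.2551 = 41.2551
velocity in seg [140.5°–308.2°] (cycloidal), θ in radians: β = 101° = 1.7628 rad, B = 167.7° = 2.9269 rad; ds/dθ = (h/B)(1 − cos(2πβ/B)) = (19/2.9269)(1 − cos(2π·0.6023)) = 11.688328 mm/rad

s = 41.2551, ds/dθ = 11.6883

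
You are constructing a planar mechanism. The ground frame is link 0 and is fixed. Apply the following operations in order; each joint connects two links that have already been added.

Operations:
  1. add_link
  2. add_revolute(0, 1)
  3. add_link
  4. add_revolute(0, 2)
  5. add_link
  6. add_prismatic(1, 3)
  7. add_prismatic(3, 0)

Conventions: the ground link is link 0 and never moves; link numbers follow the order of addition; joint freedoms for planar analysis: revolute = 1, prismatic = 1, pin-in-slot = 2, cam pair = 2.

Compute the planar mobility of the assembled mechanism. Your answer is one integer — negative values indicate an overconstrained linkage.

L=1 J1=0 J2=0
add link → L=2 J1=0 J2=0
R@0,1 dof=1 J1 → L=2 J1=1 J2=0
add link → L=3 J1=1 J2=0
R@0,2 dof=1 J1 → L=3 J1=2 J2=0
add link → L=4 J1=2 J2=0
P@1,3 dof=1 J1 → L=4 J1=3 J2=0
P@3,0 dof=1 J1 → L=4 J1=4 J2=0
M=3(L−1)−2J1−J2=3·3−2·4−0=1

M = 1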